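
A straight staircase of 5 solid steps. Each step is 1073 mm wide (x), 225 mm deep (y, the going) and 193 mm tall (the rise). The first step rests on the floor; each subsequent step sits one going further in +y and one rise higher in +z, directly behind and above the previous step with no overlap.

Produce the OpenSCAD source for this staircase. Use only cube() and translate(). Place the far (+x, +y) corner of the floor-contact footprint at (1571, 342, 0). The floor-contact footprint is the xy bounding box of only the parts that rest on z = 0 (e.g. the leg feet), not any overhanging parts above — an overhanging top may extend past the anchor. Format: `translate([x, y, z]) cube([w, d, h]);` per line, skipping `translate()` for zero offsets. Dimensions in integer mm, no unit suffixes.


translate([498, 117, 0]) cube([1073, 225, 193]);
translate([498, 342, 193]) cube([1073, 225, 193]);
translate([498, 567, 386]) cube([1073, 225, 193]);
translate([498, 792, 579]) cube([1073, 225, 193]);
translate([498, 1017, 772]) cube([1073, 225, 193]);


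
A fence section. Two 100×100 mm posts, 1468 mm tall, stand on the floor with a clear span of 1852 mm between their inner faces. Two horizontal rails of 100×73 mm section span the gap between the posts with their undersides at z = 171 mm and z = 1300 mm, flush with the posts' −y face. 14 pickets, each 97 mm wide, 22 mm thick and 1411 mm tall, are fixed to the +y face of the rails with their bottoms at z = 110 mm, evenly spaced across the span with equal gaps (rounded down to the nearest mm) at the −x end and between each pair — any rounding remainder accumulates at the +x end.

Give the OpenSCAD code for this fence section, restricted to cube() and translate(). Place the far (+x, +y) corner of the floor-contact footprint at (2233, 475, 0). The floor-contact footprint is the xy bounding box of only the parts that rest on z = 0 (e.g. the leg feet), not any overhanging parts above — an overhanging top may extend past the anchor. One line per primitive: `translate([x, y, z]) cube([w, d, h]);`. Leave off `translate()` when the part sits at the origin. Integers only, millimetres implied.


translate([181, 375, 0]) cube([100, 100, 1468]);
translate([2133, 375, 0]) cube([100, 100, 1468]);
translate([281, 375, 171]) cube([1852, 100, 73]);
translate([281, 375, 1300]) cube([1852, 100, 73]);
translate([313, 475, 110]) cube([97, 22, 1411]);
translate([442, 475, 110]) cube([97, 22, 1411]);
translate([571, 475, 110]) cube([97, 22, 1411]);
translate([700, 475, 110]) cube([97, 22, 1411]);
translate([829, 475, 110]) cube([97, 22, 1411]);
translate([958, 475, 110]) cube([97, 22, 1411]);
translate([1087, 475, 110]) cube([97, 22, 1411]);
translate([1216, 475, 110]) cube([97, 22, 1411]);
translate([1345, 475, 110]) cube([97, 22, 1411]);
translate([1474, 475, 110]) cube([97, 22, 1411]);
translate([1603, 475, 110]) cube([97, 22, 1411]);
translate([1732, 475, 110]) cube([97, 22, 1411]);
translate([1861, 475, 110]) cube([97, 22, 1411]);
translate([1990, 475, 110]) cube([97, 22, 1411]);


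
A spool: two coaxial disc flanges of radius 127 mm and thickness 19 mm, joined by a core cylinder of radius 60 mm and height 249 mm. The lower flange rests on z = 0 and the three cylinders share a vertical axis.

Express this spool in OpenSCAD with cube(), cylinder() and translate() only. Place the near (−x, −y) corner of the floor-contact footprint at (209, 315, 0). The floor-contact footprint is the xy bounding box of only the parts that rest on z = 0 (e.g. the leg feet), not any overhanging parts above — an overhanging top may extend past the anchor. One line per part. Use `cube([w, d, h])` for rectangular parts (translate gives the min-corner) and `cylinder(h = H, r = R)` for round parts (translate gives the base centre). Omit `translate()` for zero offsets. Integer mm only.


translate([336, 442, 0]) cylinder(h = 19, r = 127);
translate([336, 442, 19]) cylinder(h = 249, r = 60);
translate([336, 442, 268]) cylinder(h = 19, r = 127);


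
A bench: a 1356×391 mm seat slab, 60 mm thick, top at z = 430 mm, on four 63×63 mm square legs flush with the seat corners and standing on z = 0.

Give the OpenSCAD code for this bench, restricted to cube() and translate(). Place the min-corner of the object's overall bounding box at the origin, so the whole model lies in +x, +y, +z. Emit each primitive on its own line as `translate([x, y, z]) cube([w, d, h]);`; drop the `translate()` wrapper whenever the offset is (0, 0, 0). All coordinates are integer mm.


// leg_h = 430 − 60 = 370
translate([0, 0, 370]) cube([1356, 391, 60]);
cube([63, 63, 370]);
translate([0, 328, 0]) cube([63, 63, 370]);
translate([1293, 0, 0]) cube([63, 63, 370]);
translate([1293, 328, 0]) cube([63, 63, 370]);


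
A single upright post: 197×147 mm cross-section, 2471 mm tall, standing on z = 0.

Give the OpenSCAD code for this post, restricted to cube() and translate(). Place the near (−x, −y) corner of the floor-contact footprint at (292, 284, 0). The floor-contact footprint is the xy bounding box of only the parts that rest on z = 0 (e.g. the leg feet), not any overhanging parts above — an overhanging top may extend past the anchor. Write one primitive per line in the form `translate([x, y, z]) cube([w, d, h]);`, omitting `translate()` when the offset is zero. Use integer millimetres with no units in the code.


translate([292, 284, 0]) cube([197, 147, 2471]);


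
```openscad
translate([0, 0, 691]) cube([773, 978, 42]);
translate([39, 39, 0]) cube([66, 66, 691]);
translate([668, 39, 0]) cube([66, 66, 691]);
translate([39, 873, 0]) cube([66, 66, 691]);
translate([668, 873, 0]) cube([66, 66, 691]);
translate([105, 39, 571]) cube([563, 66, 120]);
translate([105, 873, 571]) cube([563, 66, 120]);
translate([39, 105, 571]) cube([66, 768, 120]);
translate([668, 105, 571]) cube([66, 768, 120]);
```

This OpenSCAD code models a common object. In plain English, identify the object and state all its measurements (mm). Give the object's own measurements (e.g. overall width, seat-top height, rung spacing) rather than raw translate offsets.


A table: top 773 mm (x) × 978 mm (y), 42 mm thick, upper face at z = 733 mm, on four 66×66 mm square legs, each inset 39 mm from the nearest pair of top edges from z = 0 to the bottom of the top. Four apron rails, 66 mm thick and 120 mm tall, run between adjacent legs with their top edges flush with the underside of the top and their outer faces flush with the legs' outer faces.


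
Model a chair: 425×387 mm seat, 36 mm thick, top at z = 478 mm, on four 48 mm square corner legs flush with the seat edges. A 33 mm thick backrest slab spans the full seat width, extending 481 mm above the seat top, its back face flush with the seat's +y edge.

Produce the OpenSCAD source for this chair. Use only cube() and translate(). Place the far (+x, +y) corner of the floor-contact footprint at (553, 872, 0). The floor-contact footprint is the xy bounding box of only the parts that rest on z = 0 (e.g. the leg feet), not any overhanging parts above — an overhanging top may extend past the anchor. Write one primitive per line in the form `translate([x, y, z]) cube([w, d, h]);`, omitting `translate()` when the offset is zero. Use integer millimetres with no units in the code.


translate([128, 485, 442]) cube([425, 387, 36]);
translate([128, 485, 0]) cube([48, 48, 442]);
translate([505, 485, 0]) cube([48, 48, 442]);
translate([128, 824, 0]) cube([48, 48, 442]);
translate([505, 824, 0]) cube([48, 48, 442]);
translate([128, 839, 478]) cube([425, 33, 481]);


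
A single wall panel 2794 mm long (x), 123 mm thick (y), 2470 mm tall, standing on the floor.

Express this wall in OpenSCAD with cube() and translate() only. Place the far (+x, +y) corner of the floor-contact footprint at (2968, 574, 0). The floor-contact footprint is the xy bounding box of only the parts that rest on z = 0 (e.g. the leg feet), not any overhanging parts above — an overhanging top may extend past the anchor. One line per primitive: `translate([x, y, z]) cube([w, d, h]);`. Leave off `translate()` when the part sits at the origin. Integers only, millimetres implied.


translate([174, 451, 0]) cube([2794, 123, 2470]);


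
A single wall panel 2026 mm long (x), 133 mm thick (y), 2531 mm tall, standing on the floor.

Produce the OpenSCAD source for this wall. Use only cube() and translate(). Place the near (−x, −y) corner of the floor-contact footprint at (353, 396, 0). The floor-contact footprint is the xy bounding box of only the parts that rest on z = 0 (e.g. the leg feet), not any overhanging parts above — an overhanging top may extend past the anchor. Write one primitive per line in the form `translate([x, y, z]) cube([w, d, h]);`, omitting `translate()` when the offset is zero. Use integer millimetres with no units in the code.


translate([353, 396, 0]) cube([2026, 133, 2531]);


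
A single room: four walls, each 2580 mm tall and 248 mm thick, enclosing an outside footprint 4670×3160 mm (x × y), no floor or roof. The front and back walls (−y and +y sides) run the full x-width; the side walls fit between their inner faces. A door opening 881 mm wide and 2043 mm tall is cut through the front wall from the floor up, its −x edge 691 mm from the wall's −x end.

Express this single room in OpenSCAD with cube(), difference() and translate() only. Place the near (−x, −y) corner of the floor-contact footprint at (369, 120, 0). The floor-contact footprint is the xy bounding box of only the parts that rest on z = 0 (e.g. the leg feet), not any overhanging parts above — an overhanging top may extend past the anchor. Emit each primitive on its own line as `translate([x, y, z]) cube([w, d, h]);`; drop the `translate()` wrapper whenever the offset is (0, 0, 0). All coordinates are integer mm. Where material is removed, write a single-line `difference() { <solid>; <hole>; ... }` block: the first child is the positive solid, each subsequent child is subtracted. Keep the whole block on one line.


difference() { translate([369, 120, 0]) cube([4670, 248, 2580]); translate([1060, 120, 0]) cube([881, 248, 2043]); }
translate([369, 3032, 0]) cube([4670, 248, 2580]);
translate([369, 368, 0]) cube([248, 2664, 2580]);
translate([4791, 368, 0]) cube([248, 2664, 2580]);


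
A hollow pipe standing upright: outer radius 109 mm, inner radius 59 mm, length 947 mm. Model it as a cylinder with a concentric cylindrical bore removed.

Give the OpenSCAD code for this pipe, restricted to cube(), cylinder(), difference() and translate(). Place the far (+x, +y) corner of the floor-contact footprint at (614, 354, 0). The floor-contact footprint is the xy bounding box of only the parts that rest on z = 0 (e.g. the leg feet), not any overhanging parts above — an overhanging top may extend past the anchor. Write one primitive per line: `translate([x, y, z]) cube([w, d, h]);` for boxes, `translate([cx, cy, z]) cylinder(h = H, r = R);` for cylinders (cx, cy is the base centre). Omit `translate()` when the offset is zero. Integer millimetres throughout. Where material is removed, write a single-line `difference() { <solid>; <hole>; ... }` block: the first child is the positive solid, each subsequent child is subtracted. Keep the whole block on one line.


difference() { translate([505, 245, 0]) cylinder(h = 947, r = 109); translate([505, 245, 0]) cylinder(h = 947, r = 59); }


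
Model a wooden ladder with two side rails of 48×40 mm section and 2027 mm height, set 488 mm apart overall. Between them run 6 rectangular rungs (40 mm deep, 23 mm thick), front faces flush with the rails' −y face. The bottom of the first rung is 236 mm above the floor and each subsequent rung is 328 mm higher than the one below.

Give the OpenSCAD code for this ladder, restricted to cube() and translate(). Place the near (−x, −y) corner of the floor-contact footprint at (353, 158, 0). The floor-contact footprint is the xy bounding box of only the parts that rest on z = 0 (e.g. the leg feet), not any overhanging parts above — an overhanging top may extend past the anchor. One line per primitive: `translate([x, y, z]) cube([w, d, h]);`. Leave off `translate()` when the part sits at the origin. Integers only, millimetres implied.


// rung span = 488 - 2*48 = 392
// rung[k] z = 236 + k*328
translate([353, 158, 0]) cube([48, 40, 2027]);
translate([793, 158, 0]) cube([48, 40, 2027]);
translate([401, 158, 236]) cube([392, 40, 23]);
translate([401, 158, 564]) cube([392, 40, 23]);
translate([401, 158, 892]) cube([392, 40, 23]);
translate([401, 158, 1220]) cube([392, 40, 23]);
translate([401, 158, 1548]) cube([392, 40, 23]);
translate([401, 158, 1876]) cube([392, 40, 23]);


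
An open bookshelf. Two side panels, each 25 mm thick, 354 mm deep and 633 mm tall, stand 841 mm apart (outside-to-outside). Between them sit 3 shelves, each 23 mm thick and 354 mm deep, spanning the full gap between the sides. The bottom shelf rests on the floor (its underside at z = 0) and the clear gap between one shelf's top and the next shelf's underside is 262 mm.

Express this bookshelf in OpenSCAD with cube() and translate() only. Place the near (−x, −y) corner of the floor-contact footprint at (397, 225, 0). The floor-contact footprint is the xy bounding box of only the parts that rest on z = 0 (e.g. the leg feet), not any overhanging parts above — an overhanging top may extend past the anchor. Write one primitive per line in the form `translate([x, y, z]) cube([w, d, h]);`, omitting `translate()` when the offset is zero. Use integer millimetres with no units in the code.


translate([397, 225, 0]) cube([25, 354, 633]);
translate([1213, 225, 0]) cube([25, 354, 633]);
translate([422, 225, 0]) cube([791, 354, 23]);
translate([422, 225, 285]) cube([791, 354, 23]);
translate([422, 225, 570]) cube([791, 354, 23]);


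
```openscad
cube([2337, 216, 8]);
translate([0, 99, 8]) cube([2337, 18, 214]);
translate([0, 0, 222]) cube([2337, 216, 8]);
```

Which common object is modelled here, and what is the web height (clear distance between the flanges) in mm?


An I-beam. The web height is 214 mm.

Two wide flanges with a thin centred web — an I-beam. Overall 230 mm minus two 8 mm flanges gives a web of 230 − 2·8 = 214 mm.


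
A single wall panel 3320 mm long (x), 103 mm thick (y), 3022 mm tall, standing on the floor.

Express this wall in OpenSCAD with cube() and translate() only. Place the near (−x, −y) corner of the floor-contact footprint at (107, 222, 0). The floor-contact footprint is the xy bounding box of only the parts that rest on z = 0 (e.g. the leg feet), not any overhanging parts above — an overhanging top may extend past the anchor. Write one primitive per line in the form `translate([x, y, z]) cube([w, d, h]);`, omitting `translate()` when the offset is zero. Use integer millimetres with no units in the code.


translate([107, 222, 0]) cube([3320, 103, 3022]);


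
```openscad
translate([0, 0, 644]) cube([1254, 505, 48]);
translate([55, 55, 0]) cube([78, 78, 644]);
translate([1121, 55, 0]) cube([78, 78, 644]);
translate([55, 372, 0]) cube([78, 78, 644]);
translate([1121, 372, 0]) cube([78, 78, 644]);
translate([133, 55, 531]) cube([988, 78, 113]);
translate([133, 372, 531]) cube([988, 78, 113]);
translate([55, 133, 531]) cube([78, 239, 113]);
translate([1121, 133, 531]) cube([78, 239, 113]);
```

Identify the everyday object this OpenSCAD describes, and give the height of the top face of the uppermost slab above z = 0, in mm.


A table. The table height is 692 mm.

A 1254×505×48 slab sits at z = 644 on four 78 mm square posts — a table. The top surface is at 644 + 48 = 692 mm.


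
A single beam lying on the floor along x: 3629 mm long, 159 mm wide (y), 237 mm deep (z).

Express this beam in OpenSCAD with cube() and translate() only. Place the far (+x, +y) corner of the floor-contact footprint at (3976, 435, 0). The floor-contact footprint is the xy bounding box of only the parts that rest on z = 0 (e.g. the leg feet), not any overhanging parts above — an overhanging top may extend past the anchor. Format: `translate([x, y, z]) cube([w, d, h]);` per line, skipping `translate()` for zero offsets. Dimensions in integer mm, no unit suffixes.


translate([347, 276, 0]) cube([3629, 159, 237]);


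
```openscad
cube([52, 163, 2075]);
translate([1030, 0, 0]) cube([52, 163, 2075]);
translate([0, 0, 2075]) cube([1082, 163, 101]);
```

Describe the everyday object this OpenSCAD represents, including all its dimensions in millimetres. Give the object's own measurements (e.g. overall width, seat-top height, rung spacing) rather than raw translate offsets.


A door frame. The clear opening is 978 mm wide and 2075 mm high. Two 52 mm wide jambs, 163 mm deep, stand either side of the opening from the floor to the top of the opening. A 101 mm thick head sits across the top of both jambs, spanning the full outside width of the frame.


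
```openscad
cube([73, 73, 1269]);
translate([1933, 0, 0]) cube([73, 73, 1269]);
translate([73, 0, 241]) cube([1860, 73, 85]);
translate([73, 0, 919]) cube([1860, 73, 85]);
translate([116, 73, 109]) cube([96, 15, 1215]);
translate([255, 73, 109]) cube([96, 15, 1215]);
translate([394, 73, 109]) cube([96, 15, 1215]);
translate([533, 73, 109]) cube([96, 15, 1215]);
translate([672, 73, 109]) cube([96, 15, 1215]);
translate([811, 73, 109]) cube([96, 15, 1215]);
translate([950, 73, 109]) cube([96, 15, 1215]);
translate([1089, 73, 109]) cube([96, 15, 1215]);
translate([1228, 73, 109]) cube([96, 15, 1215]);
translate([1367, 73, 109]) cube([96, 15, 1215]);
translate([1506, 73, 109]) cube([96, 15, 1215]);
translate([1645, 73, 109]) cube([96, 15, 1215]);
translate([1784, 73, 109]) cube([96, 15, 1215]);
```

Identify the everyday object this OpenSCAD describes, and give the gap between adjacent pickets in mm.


A fence section. The picket gap is 43 mm.

Two posts, two rails, 13 pickets — a fence section. Span 1860 mm holds 13 pickets of 96 mm with 14 equal gaps: ⌊(1860 − 13·96) / 14⌋ = 43 mm.


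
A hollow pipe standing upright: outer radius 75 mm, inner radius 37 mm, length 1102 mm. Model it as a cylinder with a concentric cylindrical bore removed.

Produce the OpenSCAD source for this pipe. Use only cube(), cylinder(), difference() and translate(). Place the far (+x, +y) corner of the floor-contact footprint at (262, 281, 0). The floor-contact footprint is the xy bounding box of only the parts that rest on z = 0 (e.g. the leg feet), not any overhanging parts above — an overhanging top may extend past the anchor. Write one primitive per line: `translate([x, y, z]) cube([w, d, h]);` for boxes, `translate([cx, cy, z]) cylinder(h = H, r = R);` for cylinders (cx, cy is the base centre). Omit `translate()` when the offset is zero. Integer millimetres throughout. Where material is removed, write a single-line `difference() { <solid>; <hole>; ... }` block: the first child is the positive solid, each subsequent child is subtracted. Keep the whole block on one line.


difference() { translate([187, 206, 0]) cylinder(h = 1102, r = 75); translate([187, 206, 0]) cylinder(h = 1102, r = 37); }


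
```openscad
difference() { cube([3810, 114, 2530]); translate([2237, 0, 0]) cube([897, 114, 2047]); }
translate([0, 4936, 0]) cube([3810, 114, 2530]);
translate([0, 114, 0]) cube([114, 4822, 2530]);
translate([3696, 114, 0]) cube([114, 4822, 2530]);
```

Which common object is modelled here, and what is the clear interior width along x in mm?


A single room. The interior width is 3582 mm.

Four walls enclosing a rectangle with a door in the front wall — a room. Outside width 3810 minus two 114 mm walls gives 3582 mm.


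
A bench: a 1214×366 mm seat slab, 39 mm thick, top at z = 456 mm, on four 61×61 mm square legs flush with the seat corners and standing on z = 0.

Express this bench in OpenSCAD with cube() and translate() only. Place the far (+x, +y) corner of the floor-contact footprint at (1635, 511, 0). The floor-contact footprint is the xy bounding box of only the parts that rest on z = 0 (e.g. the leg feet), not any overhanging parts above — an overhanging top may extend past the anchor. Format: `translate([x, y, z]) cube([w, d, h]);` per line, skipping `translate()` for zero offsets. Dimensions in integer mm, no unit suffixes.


// leg_h = 456 − 39 = 417
translate([421, 145, 417]) cube([1214, 366, 39]);
translate([421, 145, 0]) cube([61, 61, 417]);
translate([421, 450, 0]) cube([61, 61, 417]);
translate([1574, 145, 0]) cube([61, 61, 417]);
translate([1574, 450, 0]) cube([61, 61, 417]);


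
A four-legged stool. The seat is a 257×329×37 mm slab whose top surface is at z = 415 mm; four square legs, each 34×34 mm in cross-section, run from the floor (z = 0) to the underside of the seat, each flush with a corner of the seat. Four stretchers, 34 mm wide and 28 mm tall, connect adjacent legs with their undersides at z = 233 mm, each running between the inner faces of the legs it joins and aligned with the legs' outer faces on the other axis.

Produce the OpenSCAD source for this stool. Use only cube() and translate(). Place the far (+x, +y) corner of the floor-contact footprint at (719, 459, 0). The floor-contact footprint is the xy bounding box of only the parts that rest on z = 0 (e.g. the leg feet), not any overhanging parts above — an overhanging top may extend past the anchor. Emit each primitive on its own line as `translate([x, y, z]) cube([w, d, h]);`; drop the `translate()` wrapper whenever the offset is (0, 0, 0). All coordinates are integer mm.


// leg_h = 415 - 37 = 378
// stretcher span = 257 - 2*34 = 189
translate([462, 130, 378]) cube([257, 329, 37]);
translate([462, 130, 0]) cube([34, 34, 378]);
translate([685, 130, 0]) cube([34, 34, 378]);
translate([462, 425, 0]) cube([34, 34, 378]);
translate([685, 425, 0]) cube([34, 34, 378]);
translate([496, 130, 233]) cube([189, 34, 28]);
translate([496, 425, 233]) cube([189, 34, 28]);
translate([462, 164, 233]) cube([34, 261, 28]);
translate([685, 164, 233]) cube([34, 261, 28]);


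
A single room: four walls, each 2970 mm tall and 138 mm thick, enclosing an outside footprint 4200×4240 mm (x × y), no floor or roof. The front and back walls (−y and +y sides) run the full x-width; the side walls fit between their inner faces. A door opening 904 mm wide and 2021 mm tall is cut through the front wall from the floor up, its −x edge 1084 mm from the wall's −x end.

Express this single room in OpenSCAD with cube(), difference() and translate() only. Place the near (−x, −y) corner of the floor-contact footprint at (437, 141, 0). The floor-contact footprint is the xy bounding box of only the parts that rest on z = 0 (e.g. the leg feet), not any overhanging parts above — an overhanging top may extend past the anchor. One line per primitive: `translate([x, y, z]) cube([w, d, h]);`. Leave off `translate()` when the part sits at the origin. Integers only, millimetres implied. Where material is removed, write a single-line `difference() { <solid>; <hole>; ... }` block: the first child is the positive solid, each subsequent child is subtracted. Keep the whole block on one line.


difference() { translate([437, 141, 0]) cube([4200, 138, 2970]); translate([1521, 141, 0]) cube([904, 138, 2021]); }
translate([437, 4243, 0]) cube([4200, 138, 2970]);
translate([437, 279, 0]) cube([138, 3964, 2970]);
translate([4499, 279, 0]) cube([138, 3964, 2970]);


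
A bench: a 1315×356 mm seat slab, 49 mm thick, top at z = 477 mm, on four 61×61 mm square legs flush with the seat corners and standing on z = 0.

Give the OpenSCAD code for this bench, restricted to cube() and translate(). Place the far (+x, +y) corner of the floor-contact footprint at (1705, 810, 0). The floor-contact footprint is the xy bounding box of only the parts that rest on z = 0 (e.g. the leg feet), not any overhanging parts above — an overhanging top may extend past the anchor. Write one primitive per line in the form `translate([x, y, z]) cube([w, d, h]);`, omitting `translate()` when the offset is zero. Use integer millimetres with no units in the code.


// leg_h = 477 − 49 = 428
translate([390, 454, 428]) cube([1315, 356, 49]);
translate([390, 454, 0]) cube([61, 61, 428]);
translate([390, 749, 0]) cube([61, 61, 428]);
translate([1644, 454, 0]) cube([61, 61, 428]);
translate([1644, 749, 0]) cube([61, 61, 428]);


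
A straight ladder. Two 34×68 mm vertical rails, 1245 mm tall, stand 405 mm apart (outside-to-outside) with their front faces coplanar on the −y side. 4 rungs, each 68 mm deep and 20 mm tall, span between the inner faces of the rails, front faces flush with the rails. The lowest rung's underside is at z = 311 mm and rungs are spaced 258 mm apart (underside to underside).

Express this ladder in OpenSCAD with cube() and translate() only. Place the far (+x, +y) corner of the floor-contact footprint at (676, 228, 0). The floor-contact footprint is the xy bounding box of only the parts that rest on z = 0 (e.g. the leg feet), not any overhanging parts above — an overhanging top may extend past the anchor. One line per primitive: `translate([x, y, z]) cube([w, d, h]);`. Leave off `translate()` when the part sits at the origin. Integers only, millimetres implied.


translate([271, 160, 0]) cube([34, 68, 1245]);
translate([642, 160, 0]) cube([34, 68, 1245]);
translate([305, 160, 311]) cube([337, 68, 20]);
translate([305, 160, 569]) cube([337, 68, 20]);
translate([305, 160, 827]) cube([337, 68, 20]);
translate([305, 160, 1085]) cube([337, 68, 20]);


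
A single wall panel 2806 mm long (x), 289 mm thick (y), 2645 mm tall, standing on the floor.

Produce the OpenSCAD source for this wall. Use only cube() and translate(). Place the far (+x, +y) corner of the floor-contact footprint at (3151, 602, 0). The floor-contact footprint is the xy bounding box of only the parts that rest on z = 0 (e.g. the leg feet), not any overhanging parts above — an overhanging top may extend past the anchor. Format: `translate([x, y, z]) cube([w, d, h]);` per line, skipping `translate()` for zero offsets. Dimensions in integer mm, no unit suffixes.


translate([345, 313, 0]) cube([2806, 289, 2645]);


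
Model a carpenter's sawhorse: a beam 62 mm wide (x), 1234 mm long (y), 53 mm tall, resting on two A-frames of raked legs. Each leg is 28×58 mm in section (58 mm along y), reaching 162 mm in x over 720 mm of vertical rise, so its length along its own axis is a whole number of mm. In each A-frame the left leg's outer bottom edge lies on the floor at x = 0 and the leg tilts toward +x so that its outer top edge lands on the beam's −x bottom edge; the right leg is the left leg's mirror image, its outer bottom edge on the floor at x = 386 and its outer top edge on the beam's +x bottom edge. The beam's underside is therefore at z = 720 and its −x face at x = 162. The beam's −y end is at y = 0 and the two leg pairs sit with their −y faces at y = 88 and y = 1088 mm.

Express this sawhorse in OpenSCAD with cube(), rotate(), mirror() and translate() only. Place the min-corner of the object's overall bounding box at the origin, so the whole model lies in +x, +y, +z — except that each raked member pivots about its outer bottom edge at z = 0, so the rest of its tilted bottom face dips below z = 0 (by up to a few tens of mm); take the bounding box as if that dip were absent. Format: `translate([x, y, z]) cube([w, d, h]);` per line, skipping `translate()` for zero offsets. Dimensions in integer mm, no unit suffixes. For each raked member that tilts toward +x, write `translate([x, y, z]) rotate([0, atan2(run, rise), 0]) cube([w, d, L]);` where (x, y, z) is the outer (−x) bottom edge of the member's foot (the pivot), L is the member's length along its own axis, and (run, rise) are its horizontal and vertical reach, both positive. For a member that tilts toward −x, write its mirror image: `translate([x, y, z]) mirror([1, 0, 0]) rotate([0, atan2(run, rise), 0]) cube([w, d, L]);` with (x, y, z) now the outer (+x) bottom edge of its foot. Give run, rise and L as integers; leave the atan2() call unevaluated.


// leg length = √(162² + 720²) = 738
// right-leg outer foot x = 2·162 + 62 = 386
// beam min-corner = (162, 0, 720)
translate([162, 0, 720]) cube([62, 1234, 53]);
translate([0, 88, 0]) rotate([0, atan2(162, 720), 0]) cube([28, 58, 738]);
translate([386, 88, 0]) mirror([1, 0, 0]) rotate([0, atan2(162, 720), 0]) cube([28, 58, 738]);
translate([0, 1088, 0]) rotate([0, atan2(162, 720), 0]) cube([28, 58, 738]);
translate([386, 1088, 0]) mirror([1, 0, 0]) rotate([0, atan2(162, 720), 0]) cube([28, 58, 738]);


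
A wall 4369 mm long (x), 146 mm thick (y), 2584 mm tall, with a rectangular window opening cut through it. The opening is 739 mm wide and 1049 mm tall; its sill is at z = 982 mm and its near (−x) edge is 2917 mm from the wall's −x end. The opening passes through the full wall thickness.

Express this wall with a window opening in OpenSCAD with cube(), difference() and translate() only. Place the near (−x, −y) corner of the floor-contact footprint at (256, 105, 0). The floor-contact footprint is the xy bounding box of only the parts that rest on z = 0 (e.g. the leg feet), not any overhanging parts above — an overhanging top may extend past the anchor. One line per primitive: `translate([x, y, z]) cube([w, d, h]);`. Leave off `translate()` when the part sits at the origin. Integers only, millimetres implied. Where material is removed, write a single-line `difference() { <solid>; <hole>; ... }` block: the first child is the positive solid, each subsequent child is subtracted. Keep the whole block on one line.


difference() { translate([256, 105, 0]) cube([4369, 146, 2584]); translate([3173, 105, 982]) cube([739, 146, 1049]); }


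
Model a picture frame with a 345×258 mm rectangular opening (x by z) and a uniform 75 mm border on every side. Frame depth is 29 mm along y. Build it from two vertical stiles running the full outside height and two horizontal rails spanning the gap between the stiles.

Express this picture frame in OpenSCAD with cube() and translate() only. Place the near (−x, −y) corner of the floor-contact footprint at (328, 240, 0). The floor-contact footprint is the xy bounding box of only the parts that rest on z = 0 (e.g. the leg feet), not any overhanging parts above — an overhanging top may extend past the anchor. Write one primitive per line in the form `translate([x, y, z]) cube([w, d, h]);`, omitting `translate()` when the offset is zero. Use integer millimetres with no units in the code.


translate([328, 240, 0]) cube([75, 29, 408]);
translate([748, 240, 0]) cube([75, 29, 408]);
translate([403, 240, 0]) cube([345, 29, 75]);
translate([403, 240, 333]) cube([345, 29, 75]);


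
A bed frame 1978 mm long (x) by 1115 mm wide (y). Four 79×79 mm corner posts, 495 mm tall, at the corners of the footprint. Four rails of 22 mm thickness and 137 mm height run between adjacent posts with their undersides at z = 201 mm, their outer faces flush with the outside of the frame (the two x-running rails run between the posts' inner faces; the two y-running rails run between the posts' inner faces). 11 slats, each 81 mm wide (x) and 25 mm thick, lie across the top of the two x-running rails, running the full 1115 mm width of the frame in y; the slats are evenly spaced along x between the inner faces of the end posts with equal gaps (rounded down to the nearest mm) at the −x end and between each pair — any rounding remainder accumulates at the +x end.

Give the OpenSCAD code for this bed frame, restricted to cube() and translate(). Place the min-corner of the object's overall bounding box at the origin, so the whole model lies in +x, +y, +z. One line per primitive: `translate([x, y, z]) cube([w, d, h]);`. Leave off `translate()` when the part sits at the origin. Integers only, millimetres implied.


cube([79, 79, 495]);
translate([0, 1036, 0]) cube([79, 79, 495]);
translate([1899, 0, 0]) cube([79, 79, 495]);
translate([1899, 1036, 0]) cube([79, 79, 495]);
translate([79, 0, 201]) cube([1820, 22, 137]);
translate([79, 1093, 201]) cube([1820, 22, 137]);
translate([0, 79, 201]) cube([22, 957, 137]);
translate([1956, 79, 201]) cube([22, 957, 137]);
translate([156, 0, 338]) cube([81, 1115, 25]);
translate([314, 0, 338]) cube([81, 1115, 25]);
translate([472, 0, 338]) cube([81, 1115, 25]);
translate([630, 0, 338]) cube([81, 1115, 25]);
translate([788, 0, 338]) cube([81, 1115, 25]);
translate([946, 0, 338]) cube([81, 1115, 25]);
translate([1104, 0, 338]) cube([81, 1115, 25]);
translate([1262, 0, 338]) cube([81, 1115, 25]);
translate([1420, 0, 338]) cube([81, 1115, 25]);
translate([1578, 0, 338]) cube([81, 1115, 25]);
translate([1736, 0, 338]) cube([81, 1115, 25]);


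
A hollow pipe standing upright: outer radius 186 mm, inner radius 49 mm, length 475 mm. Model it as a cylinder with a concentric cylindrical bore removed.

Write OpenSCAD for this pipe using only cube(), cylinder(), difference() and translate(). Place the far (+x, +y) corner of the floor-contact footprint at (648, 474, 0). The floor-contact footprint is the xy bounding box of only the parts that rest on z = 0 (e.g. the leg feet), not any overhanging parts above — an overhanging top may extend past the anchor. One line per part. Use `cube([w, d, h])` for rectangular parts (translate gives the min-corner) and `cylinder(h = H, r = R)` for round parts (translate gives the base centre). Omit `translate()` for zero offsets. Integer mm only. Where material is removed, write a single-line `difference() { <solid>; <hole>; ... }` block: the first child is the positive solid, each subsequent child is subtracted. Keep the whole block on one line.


difference() { translate([462, 288, 0]) cylinder(h = 475, r = 186); translate([462, 288, 0]) cylinder(h = 475, r = 49); }


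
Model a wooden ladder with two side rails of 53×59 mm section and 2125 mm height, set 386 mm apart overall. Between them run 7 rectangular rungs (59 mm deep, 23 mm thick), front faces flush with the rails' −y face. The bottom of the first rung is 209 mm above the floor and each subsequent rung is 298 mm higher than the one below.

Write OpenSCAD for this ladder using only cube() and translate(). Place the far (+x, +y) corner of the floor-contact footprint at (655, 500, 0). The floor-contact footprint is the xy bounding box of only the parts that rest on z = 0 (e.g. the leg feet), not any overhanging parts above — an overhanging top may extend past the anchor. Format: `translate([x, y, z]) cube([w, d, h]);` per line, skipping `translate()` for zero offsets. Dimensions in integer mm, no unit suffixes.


translate([269, 441, 0]) cube([53, 59, 2125]);
translate([602, 441, 0]) cube([53, 59, 2125]);
translate([322, 441, 209]) cube([280, 59, 23]);
translate([322, 441, 507]) cube([280, 59, 23]);
translate([322, 441, 805]) cube([280, 59, 23]);
translate([322, 441, 1103]) cube([280, 59, 23]);
translate([322, 441, 1401]) cube([280, 59, 23]);
translate([322, 441, 1699]) cube([280, 59, 23]);
translate([322, 441, 1997]) cube([280, 59, 23]);


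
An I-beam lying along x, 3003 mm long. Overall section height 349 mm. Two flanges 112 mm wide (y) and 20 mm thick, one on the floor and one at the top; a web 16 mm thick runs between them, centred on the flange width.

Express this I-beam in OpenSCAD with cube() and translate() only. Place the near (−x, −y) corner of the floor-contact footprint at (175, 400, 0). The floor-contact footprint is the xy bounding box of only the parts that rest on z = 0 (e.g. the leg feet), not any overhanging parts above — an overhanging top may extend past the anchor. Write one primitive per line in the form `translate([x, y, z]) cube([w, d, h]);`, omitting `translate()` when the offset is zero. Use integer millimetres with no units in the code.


translate([175, 400, 0]) cube([3003, 112, 20]);
translate([175, 448, 20]) cube([3003, 16, 309]);
translate([175, 400, 329]) cube([3003, 112, 20]);


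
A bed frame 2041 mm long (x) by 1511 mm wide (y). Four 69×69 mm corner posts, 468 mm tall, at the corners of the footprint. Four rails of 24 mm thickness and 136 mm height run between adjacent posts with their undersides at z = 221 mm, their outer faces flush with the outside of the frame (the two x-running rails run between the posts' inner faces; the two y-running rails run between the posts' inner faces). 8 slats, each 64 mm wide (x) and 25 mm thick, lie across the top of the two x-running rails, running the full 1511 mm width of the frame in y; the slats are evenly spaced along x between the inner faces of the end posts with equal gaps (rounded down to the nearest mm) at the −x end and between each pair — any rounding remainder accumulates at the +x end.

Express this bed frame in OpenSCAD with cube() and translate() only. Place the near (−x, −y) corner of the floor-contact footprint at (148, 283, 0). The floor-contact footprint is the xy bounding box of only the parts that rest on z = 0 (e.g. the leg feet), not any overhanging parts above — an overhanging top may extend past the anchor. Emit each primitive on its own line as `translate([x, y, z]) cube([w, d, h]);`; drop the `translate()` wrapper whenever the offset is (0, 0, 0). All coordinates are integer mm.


translate([148, 283, 0]) cube([69, 69, 468]);
translate([148, 1725, 0]) cube([69, 69, 468]);
translate([2120, 283, 0]) cube([69, 69, 468]);
translate([2120, 1725, 0]) cube([69, 69, 468]);
translate([217, 283, 221]) cube([1903, 24, 136]);
translate([217, 1770, 221]) cube([1903, 24, 136]);
translate([148, 352, 221]) cube([24, 1373, 136]);
translate([2165, 352, 221]) cube([24, 1373, 136]);
translate([371, 283, 357]) cube([64, 1511, 25]);
translate([589, 283, 357]) cube([64, 1511, 25]);
translate([807, 283, 357]) cube([64, 1511, 25]);
translate([1025, 283, 357]) cube([64, 1511, 25]);
translate([1243, 283, 357]) cube([64, 1511, 25]);
translate([1461, 283, 357]) cube([64, 1511, 25]);
translate([1679, 283, 357]) cube([64, 1511, 25]);
translate([1897, 283, 357]) cube([64, 1511, 25]);


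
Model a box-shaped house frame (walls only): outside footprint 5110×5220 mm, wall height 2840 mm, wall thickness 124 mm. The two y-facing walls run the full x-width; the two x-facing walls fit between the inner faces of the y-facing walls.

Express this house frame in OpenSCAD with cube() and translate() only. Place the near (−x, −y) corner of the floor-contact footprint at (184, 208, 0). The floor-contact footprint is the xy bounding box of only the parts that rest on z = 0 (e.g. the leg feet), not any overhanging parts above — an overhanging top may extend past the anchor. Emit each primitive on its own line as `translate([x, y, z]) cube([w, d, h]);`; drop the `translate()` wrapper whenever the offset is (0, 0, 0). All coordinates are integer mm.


translate([184, 208, 0]) cube([5110, 124, 2840]);
translate([184, 5304, 0]) cube([5110, 124, 2840]);
translate([184, 332, 0]) cube([124, 4972, 2840]);
translate([5170, 332, 0]) cube([124, 4972, 2840]);


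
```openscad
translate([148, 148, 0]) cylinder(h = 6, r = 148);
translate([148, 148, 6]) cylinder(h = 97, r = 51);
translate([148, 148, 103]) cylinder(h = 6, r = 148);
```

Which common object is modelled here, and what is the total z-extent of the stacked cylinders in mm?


A spool. The overall height is 109 mm.

Three coaxial cylinders, large–small–large — a spool. Two 6 mm flanges and a 97 mm core give 6 + 97 + 6 = 109 mm.


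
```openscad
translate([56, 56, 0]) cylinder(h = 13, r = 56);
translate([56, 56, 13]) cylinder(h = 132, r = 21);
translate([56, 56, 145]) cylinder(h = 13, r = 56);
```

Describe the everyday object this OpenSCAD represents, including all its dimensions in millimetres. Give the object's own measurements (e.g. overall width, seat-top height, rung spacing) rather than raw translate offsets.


A spool: two coaxial disc flanges of radius 56 mm and thickness 13 mm, joined by a core cylinder of radius 21 mm and height 132 mm. The lower flange rests on z = 0 and the three cylinders share a vertical axis.


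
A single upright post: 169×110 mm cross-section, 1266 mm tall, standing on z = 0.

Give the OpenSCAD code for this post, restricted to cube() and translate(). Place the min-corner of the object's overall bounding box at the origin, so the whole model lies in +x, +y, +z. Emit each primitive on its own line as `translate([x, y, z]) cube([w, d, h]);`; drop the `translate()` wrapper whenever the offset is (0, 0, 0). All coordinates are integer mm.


cube([169, 110, 1266]);
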